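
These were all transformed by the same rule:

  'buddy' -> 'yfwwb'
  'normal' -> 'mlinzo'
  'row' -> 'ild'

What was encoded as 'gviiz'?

Each pair mirrors across the alphabet (b↔y, u↔f, d↔w): positions sum to 25. Each letter is replaced by its mirror in the alphabet: a↔z, b↔y, c↔x, and so on (the Atbash cipher).
Undoing it on gviiz: g↔t, v↔e, i↔r, i↔r, z↔a.

terra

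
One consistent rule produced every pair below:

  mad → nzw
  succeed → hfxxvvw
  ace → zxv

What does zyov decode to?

able

Each pair mirrors across the alphabet (m↔n, a↔z, d↔w): positions sum to 25. Letters are reflected about the middle of the alphabet (position → 25−position): Atbash.
Reversing it on zyov: z↔a, y↔b, o↔l, v↔e.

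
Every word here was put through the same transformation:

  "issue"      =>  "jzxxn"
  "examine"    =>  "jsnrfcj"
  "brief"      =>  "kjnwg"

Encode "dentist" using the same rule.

Two steps: reverse the string, then apply a Caesar shift of +5.
Applying it to dentist: reverse → tsitned; then shift: t+5=y, s+5=x, i+5=n, t+5=y, n+5=s, e+5=j, d+5=i.

yxnysji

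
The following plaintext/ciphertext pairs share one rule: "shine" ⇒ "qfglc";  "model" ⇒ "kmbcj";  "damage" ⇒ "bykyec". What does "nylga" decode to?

Compare letters: s→q is +24, h→f is +24, i→g is +24 — a constant shift. This is a Caesar cipher with shift 24.
Decoding nylga: n−24=p, y−24=a, l−24=n, g−24=i, a−24=c.

panic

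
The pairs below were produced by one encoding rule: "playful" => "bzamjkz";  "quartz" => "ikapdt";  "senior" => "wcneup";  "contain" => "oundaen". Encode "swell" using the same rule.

p(15)→b(1) and l(11)→z(25) fit y≡7x+0 (mod 26); the inverse of 7 mod 26 is 15. This is an affine cipher: with a=0,…,z=25, each position x becomes (7x+0) mod 26.
Applying it to swell: s(18)→7·18+0≡22=w; w(22)→7·22+0≡24=y; e(4)→7·4+0≡2=c; l(11)→7·11+0≡25=z; l(11)→7·11+0≡25=z (all mod 26).

wyczz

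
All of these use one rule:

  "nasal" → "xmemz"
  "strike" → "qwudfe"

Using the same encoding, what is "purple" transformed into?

qxbdgb

Read the word backwards and shift each letter +12.
For purple: reverse → elprup; then shift: e+12=q, l+12=x, p+12=b, r+12=d, u+12=g, p+12=b.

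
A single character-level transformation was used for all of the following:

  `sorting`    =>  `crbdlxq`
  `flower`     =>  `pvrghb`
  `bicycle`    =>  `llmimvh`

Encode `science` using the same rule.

Vowels shift forward by 3 and consonants shift forward by 10.
Applying it to science: s(cons)+10=c, c(cons)+10=m, i(vowel)+3=l, e(vowel)+3=h, n(cons)+10=x, c(cons)+10=m, e(vowel)+3=h.

cmlhxmh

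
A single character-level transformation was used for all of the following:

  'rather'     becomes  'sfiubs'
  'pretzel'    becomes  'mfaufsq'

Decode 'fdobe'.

The word is reversed, then every letter is shifted forward by 1.
Reversing it on fdobe: shift back: f−1=e, d−1=c, o−1=n, b−1=a, e−1=d → ecnad; then reverse → dance.

dance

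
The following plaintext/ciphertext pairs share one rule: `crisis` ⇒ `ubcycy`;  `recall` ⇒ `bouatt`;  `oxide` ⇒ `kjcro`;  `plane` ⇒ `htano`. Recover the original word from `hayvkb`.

c(2)→u(20) and r(17)→b(1) fit y≡23x+0 (mod 26); the inverse of 23 mod 26 is 17. Treating letters as 0–25, the rule is x ↦ 23x + 0 (mod 26).
Undoing it on hayvkb: h(7)→17·(7−0)≡15=p; a(0)→17·(0−0)≡0=a; y(24)→17·(24−0)≡18=s; v(21)→17·(21−0)≡19=t; k(10)→17·(10−0)≡14=o; b(1)→17·(1−0)≡17=r (all mod 26).

pastor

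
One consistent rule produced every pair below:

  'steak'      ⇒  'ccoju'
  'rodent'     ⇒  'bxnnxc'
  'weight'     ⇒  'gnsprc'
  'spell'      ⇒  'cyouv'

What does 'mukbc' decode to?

class

Shifts by position in steak: pos 0: s→c (+10), pos 1: t→c (+9), pos 2: e→o (+10), pos 3: a→j (+9) — repeating every 2. It's a Vigenère-style cipher with numeric key [10,9]: position i shifts by key[i mod 2].
Decoding mukbc: m−10=c, u−9=l, k−10=a, b−9=s, c−10=s.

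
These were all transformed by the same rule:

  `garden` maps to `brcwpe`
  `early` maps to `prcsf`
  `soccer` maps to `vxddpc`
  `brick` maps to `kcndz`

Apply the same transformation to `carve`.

drcap

g(6)→b(1) and a(0)→r(17) fit y≡19x+17 (mod 26); the inverse of 19 mod 26 is 11. This is an affine cipher: with a=0,…,z=25, each position x becomes (19x+17) mod 26.
Applying it to carve: c(2)→19·2+17≡3=d; a(0)→19·0+17≡17=r; r(17)→19·17+17≡2=c; v(21)→19·21+17≡0=a; e(4)→19·4+17≡15=p (all mod 26).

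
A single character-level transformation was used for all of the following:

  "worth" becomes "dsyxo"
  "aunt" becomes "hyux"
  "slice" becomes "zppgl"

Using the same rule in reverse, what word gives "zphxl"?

Shifts by position in worth: pos 0: w→d (+7), pos 1: o→s (+4), pos 2: r→y (+7), pos 3: t→x (+4) — repeating every 2. A repeating key of period 2 is used — shifts +7, +4 over and over.
Undoing it on zphxl: z−7=s, p−4=l, h−7=a, x−4=t, l−7=e.

slate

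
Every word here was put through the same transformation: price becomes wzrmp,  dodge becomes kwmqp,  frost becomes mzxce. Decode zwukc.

In price: p→w is +7, r→z is +8, i→r is +9, c→m is +10 — the shift increases by 1 each position. Each letter shifts forward by (position + 7), i.e. 7, 8, 9, … — the shift grows by one for each successive letter.
Undoing it on zwukc: z−7=s, w−8=o, u−9=l, k−10=a, c−11=r.

solar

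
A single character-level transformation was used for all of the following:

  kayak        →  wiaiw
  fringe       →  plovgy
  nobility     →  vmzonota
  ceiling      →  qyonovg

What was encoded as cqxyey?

k(10)→w(22) and a(0)→i(8) fit y≡17x+8 (mod 26); the inverse of 17 mod 26 is 23. This is an affine cipher: with a=0,…,z=25, each position x becomes (17x+8) mod 26.
Undoing it on cqxyey: c(2)→23·(2−8)≡18=s; q(16)→23·(16−8)≡2=c; x(23)→23·(23−8)≡7=h; y(24)→23·(24−8)≡4=e; e(4)→23·(4−8)≡12=m; y(24)→23·(24−8)≡4=e (all mod 26).

scheme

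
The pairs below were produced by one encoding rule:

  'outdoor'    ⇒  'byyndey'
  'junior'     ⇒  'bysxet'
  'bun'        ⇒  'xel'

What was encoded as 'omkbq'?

grace

The word is reversed, then every letter is shifted forward by 10.
Undoing it on omkbq: shift back: o−10=e, m−10=c, k−10=a, b−10=r, q−10=g → ecarg; then reverse → grace.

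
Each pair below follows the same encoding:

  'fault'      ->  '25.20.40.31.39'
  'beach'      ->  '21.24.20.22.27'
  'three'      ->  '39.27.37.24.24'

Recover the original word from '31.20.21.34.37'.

labor

f is letter #6 and maps to 25: an offset of 19. Each letter is replaced by its alphabet position (a=1..z=26) + 19.
Undoing it on 31.20.21.34.37: 31→(31−19)÷1=12=l, 20→(20−19)÷1=1=a, 21→(21−19)÷1=2=b, 34→(34−19)÷1=15=o, 37→(37−19)÷1=18=r.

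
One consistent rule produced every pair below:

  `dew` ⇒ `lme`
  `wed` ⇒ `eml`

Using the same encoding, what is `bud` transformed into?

Compare letters: d→l is +8, e→m is +8, w→e is +8 — a constant shift. This is a Caesar cipher with shift 8.
Applying it to bud: b+8=j, u+8=c, d+8=l.

jcl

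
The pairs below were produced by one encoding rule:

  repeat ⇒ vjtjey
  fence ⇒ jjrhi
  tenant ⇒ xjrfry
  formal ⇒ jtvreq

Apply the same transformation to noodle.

Shifts by position in repeat: pos 0: r→v (+4), pos 1: e→j (+5), pos 2: p→t (+4), pos 3: e→j (+5) — repeating every 2. It's a Vigenère-style cipher with numeric key [4,5]: position i shifts by key[i mod 2].
For noodle: n+4=r, o+5=t, o+4=s, d+5=i, l+4=p, e+5=j.

rtsipj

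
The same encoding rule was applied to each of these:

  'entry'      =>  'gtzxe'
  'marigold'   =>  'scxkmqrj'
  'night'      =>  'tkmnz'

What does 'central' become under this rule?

The rule splits by letter class: vowels +2, consonants +6.
Applying it to central: c(cons)+6=i, e(vowel)+2=g, n(cons)+6=t, t(cons)+6=z, r(cons)+6=x, a(vowel)+2=c, l(cons)+6=r.

igtzxcr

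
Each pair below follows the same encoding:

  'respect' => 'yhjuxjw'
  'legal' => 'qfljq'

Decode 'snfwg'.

brain

The word is reversed, then every letter is shifted forward by 5.
Decoding snfwg: shift back: s−5=n, n−5=i, f−5=a, w−5=r, g−5=b → niarb; then reverse → brain.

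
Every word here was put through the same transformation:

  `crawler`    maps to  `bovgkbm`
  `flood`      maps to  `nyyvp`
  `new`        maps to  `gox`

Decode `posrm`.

chief

The word is reversed, then every letter is shifted forward by 10.
Undoing it on posrm: shift back: p−10=f, o−10=e, s−10=i, r−10=h, m−10=c → feihc; then reverse → chief.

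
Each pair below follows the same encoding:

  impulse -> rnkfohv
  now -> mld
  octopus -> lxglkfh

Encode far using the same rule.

uzi

Each pair mirrors across the alphabet (i↔r, m↔n, p↔k): positions sum to 25. Letters are reflected about the middle of the alphabet (position → 25−position): Atbash.
For far: f↔u, a↔z, r↔i.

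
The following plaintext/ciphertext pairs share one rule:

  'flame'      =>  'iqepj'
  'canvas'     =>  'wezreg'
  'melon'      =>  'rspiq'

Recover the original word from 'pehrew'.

The output letters match the input read backwards, each shifted +4: flame reversed is emalf. The word is reversed, then every letter is shifted forward by 4.
Reversing it on pehrew: shift back: p−4=l, e−4=a, h−4=d, r−4=n, e−4=a, w−4=s → ladnas; then reverse → sandal.

sandal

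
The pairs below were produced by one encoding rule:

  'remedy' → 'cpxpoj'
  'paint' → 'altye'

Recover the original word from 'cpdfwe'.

Compare letters: r→c is +11, e→p is +11, m→x is +11 — a constant shift. This is a Caesar cipher with shift 11.
Decoding cpdfwe: c−11=r, p−11=e, d−11=s, f−11=u, w−11=l, e−11=t.

result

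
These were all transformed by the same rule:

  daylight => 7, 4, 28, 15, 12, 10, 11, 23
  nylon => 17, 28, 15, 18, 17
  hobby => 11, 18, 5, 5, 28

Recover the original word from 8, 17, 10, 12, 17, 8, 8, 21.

engineer

d is letter #4 and maps to 7: an offset of 3. Letters become their 1-based position plus 3 (so a→4, b→5, …).
Undoing it on 8, 17, 10, 12, 17, 8, 8, 21: 8→(8−3)÷1=5=e, 17→(17−3)÷1=14=n, 10→(10−3)÷1=7=g, 12→(12−3)÷1=9=i, 17→(17−3)÷1=14=n, 8→(8−3)÷1=5=e, 8→(8−3)÷1=5=e, 21→(21−3)÷1=18=r.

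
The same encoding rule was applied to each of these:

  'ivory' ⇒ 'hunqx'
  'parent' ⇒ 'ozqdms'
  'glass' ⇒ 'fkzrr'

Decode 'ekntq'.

Compare letters: i→h is +25, v→u is +25, o→n is +25 — a constant shift. Every letter moves 25 places later in the alphabet, wrapping around z→a.
Reversing it on ekntq: e−25=f, k−25=l, n−25=o, t−25=u, q−25=r.

flour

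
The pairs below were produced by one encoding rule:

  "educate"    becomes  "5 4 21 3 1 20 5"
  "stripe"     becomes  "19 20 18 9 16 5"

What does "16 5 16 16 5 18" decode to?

e is letter #5 and maps to 5: an offset of 0. Letters become their 1-indexed alphabet positions: a=1 … z=26.
Reversing it on 16 5 16 16 5 18: 16=p, 5=e, 16=p, 16=p, 5=e, 18=r.

pepper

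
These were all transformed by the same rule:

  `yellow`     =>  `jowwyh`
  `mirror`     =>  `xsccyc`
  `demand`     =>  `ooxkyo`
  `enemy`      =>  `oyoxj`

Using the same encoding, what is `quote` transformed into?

beyeo

The shift depends on letter class: consonant y→j is +11, but vowel e→o is +10. The rule splits by letter class: vowels +10, consonants +11.
For quote: q(cons)+11=b, u(vowel)+10=e, o(vowel)+10=y, t(cons)+11=e, e(vowel)+10=o.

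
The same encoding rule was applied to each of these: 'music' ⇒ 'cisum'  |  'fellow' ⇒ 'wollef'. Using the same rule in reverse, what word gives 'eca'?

The output letters match the input read backwards: music reversed is cisum. It's just the letters in reverse order.
Reversing it on eca: then reverse → ace.

ace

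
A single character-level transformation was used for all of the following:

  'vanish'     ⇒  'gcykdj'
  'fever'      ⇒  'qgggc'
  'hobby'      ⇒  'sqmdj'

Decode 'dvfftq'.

studio

Shifts by position in vanish: pos 0: v→g (+11), pos 1: a→c (+2), pos 2: n→y (+11), pos 3: i→k (+2) — repeating every 2. A repeating key of period 2 is used — shifts +11, +2 over and over.
Undoing it on dvfftq: d−11=s, v−2=t, f−11=u, f−2=d, t−11=i, q−2=o.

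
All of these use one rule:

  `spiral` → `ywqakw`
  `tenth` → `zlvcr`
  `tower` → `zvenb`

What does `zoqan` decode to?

In spiral: s→y is +6, p→w is +7, i→q is +8, r→a is +9 — the shift increases by 1 each position. Each letter shifts forward by (position + 6), i.e. 6, 7, 8, … — the shift grows by one for each successive letter.
Reversing it on zoqan: z−6=t, o−7=h, q−8=i, a−9=r, n−10=d.

third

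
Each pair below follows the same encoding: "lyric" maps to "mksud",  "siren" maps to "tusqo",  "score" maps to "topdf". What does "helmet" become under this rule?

iqmyff

Shifts by position in lyric: pos 0: l→m (+1), pos 1: y→k (+12), pos 2: r→s (+1), pos 3: i→u (+12) — repeating every 2. It's a Vigenère-style cipher with numeric key [1,12]: position i shifts by key[i mod 2].
For helmet: h+1=i, e+12=q, l+1=m, m+12=y, e+1=f, t+12=f.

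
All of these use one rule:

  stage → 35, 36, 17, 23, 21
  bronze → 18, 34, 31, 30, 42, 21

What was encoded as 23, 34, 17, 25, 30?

grain

The number is (letter's place in the alphabet, a=1) + 16.
Reversing it on 23, 34, 17, 25, 30: 23→(23−16)÷1=7=g, 34→(34−16)÷1=18=r, 17→(17−16)÷1=1=a, 25→(25−16)÷1=9=i, 30→(30−16)÷1=14=n.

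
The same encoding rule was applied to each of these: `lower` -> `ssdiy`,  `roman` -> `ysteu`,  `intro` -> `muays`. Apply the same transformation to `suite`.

Two shifts are in play — +4 for a/e/i/o/u, +7 for every other letter.
On suite: s(cons)+7=z, u(vowel)+4=y, i(vowel)+4=m, t(cons)+7=a, e(vowel)+4=i.

zymai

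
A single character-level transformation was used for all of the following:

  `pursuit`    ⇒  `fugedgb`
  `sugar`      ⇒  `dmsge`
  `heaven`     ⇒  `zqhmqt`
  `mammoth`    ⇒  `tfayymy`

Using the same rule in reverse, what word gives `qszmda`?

orange

The output letters match the input read backwards, each shifted +12: pursuit reversed is tiusrup. Two steps: reverse the string, then apply a Caesar shift of +12.
Undoing it on qszmda: shift back: q−12=e, s−12=g, z−12=n, m−12=a, d−12=r, a−12=o → egnaro; then reverse → orange.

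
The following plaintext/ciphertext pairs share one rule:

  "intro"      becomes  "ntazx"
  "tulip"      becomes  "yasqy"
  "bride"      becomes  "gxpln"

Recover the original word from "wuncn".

rogue

Letter i (0-indexed) is shifted by i+5, so successive shifts are 5, 6, 7, ….
Reversing it on wuncn: w−5=r, u−6=o, n−7=g, c−8=u, n−9=e.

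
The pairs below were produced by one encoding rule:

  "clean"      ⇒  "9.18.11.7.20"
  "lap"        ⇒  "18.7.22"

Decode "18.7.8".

lab

c is letter #3 and maps to 9: an offset of 6. Each letter is replaced by its alphabet position (a=1..z=26) + 6.
Undoing it on 18.7.8: 18→(18−6)÷1=12=l, 7→(7−6)÷1=1=a, 8→(8−6)÷1=2=b.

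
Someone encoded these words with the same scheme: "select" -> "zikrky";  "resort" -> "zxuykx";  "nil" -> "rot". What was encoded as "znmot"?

The output letters match the input read backwards, each shifted +6: select reversed is tceles. Read the word backwards and shift each letter +6.
Decoding znmot: shift back: z−6=t, n−6=h, m−6=g, o−6=i, t−6=n → thgin; then reverse → night.

night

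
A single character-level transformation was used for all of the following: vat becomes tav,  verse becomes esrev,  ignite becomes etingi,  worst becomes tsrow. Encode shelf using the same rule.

The output letters match the input read backwards: vat reversed is tav. The word is simply reversed.
For shelf: reverse → flehs.

flehs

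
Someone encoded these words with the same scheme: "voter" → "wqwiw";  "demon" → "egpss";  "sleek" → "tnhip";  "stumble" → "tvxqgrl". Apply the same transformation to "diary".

ekdvd

Each letter shifts forward by (position + 1), i.e. 1, 2, 3, … — the shift grows by one for each successive letter.
On diary: d+1=e, i+2=k, a+3=d, r+4=v, y+5=d.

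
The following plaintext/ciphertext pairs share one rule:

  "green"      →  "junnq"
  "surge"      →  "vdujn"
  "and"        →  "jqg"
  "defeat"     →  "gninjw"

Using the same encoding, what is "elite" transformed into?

norwn

The shift depends on letter class: consonant g→j is +3, but vowel e→n is +9. The rule splits by letter class: vowels +9, consonants +3.
For elite: e(vowel)+9=n, l(cons)+3=o, i(vowel)+9=r, t(cons)+3=w, e(vowel)+9=n.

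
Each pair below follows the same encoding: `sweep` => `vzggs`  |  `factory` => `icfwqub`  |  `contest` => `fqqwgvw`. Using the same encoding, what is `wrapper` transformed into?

The shift depends on letter class: consonant s→v is +3, but vowel e→g is +2. The rule splits by letter class: vowels +2, consonants +3.
Applying it to wrapper: w(cons)+3=z, r(cons)+3=u, a(vowel)+2=c, p(cons)+3=s, p(cons)+3=s, e(vowel)+2=g, r(cons)+3=u.

zucssgu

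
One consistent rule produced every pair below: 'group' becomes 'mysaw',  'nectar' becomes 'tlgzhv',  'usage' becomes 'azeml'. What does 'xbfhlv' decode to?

Shifts by position in group: pos 0: g→m (+6), pos 1: r→y (+7), pos 2: o→s (+4), pos 3: u→a (+6), pos 4: p→w (+7) — repeating every 3. It's a Vigenère-style cipher with numeric key [6,7,4]: position i shifts by key[i mod 3].
Undoing it on xbfhlv: x−6=r, b−7=u, f−4=b, h−6=b, l−7=e, v−4=r.

rubber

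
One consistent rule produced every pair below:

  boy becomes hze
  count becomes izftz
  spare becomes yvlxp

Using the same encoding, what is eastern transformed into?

The rule splits by letter class: vowels +11, consonants +6.
On eastern: e(vowel)+11=p, a(vowel)+11=l, s(cons)+6=y, t(cons)+6=z, e(vowel)+11=p, r(cons)+6=x, n(cons)+6=t.

plyzpxt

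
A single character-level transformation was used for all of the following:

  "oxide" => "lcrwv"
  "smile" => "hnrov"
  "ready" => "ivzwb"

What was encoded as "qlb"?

joy

Each pair mirrors across the alphabet (o↔l, x↔c, i↔r): positions sum to 25. Letters are reflected about the middle of the alphabet (position → 25−position): Atbash.
Decoding qlb: q↔j, l↔o, b↔y.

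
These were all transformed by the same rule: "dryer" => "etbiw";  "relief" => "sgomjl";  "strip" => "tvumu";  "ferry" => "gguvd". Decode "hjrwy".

ghost

In dryer: d→e is +1, r→t is +2, y→b is +3, e→i is +4 — the shift increases by 1 each position. Letter i (0-indexed) is shifted by i+1, so successive shifts are 1, 2, 3, ….
Decoding hjrwy: h−1=g, j−2=h, r−3=o, w−4=s, y−5=t.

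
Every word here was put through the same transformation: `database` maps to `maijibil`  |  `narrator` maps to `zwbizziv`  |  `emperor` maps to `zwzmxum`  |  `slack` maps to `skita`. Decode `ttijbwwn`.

The output letters match the input read backwards, each shifted +8: database reversed is esabatad. Read the word backwards and shift each letter +8.
Decoding ttijbwwn: shift back: t−8=l, t−8=l, i−8=a, j−8=b, b−8=t, w−8=o, w−8=o, n−8=f → llabtoof; then reverse → football.

football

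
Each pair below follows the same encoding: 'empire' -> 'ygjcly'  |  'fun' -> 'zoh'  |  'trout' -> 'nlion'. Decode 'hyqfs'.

newly

Compare letters: e→y is +20, m→g is +20, p→j is +20 — a constant shift. Each letter is shifted forward by 20 in the alphabet (a Caesar shift of +20).
Undoing it on hyqfs: h−20=n, y−20=e, q−20=w, f−20=l, s−20=y.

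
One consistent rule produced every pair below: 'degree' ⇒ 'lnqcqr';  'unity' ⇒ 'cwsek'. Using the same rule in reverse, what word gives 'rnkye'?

In degree: d→l is +8, e→n is +9, g→q is +10, r→c is +11 — the shift increases by 1 each position. The shift increases by 1 at each position, starting from +8: 8, 9, 10, ….
Reversing it on rnkye: r−8=j, n−9=e, k−10=a, y−11=n, e−12=s.

jeans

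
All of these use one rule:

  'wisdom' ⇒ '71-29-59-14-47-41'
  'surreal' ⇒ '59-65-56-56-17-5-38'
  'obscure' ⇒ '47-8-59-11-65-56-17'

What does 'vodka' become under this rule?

68-47-14-35-5

Each letter becomes 3×(its alphabet position, a=1..z=26) + 2.
Applying it to vodka: v=22→68, o=15→47, d=4→14, k=11→35, a=1→5.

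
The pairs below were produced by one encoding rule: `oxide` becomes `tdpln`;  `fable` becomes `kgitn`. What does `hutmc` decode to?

In oxide: o→t is +5, x→d is +6, i→p is +7, d→l is +8 — the shift increases by 1 each position. The shift increases by 1 at each position, starting from +5: 5, 6, 7, ….
Reversing it on hutmc: h−5=c, u−6=o, t−7=m, m−8=e, c−9=t.

comet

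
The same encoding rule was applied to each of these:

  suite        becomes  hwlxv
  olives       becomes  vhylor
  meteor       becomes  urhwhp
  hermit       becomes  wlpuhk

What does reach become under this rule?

The word is reversed, then every letter is shifted forward by 3.
Applying it to reach: reverse → hcaer; then shift: h+3=k, c+3=f, a+3=d, e+3=h, r+3=u.

kfdhu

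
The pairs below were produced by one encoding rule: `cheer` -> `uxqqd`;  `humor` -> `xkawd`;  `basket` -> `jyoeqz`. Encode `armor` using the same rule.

c(2)→u(20) and h(7)→x(23) fit y≡11x+24 (mod 26); the inverse of 11 mod 26 is 19. This is an affine cipher: with a=0,…,z=25, each position x becomes (11x+24) mod 26.
For armor: a(0)→11·0+24≡24=y; r(17)→11·17+24≡3=d; m(12)→11·12+24≡0=a; o(14)→11·14+24≡22=w; r(17)→11·17+24≡3=d (all mod 26).

ydawd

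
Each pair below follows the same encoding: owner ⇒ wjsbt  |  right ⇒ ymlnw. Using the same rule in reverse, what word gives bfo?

jaw

The output letters match the input read backwards, each shifted +5: owner reversed is renwo. The word is reversed, then every letter is shifted forward by 5.
Decoding bfo: shift back: b−5=w, f−5=a, o−5=j → waj; then reverse → jaw.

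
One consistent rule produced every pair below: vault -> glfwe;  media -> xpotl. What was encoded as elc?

Each letter is shifted forward by 11 in the alphabet (a Caesar shift of +11).
Decoding elc: e−11=t, l−11=a, c−11=r.

tar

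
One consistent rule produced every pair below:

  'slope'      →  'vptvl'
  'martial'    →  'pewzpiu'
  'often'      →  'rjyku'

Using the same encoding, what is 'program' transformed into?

svtmyiv

In slope: s→v is +3, l→p is +4, o→t is +5, p→v is +6 — the shift increases by 1 each position. Letter i (0-indexed) is shifted by i+3, so successive shifts are 3, 4, 5, ….
On program: p+3=s, r+4=v, o+5=t, g+6=m, r+7=y, a+8=i, m+9=v.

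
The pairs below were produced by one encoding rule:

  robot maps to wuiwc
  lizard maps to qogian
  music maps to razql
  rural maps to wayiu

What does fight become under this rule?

In robot: r→w is +5, o→u is +6, b→i is +7, o→w is +8 — the shift increases by 1 each position. The shift increases by 1 at each position, starting from +5: 5, 6, 7, ….
Applying it to fight: f+5=k, i+6=o, g+7=n, h+8=p, t+9=c.

konpc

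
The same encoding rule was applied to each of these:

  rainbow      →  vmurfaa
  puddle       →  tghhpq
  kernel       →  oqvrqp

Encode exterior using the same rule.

The shift depends on letter class: consonant r→v is +4, but vowel a→m is +12. The rule splits by letter class: vowels +12, consonants +4.
Applying it to exterior: e(vowel)+12=q, x(cons)+4=b, t(cons)+4=x, e(vowel)+12=q, r(cons)+4=v, i(vowel)+12=u, o(vowel)+12=a, r(cons)+4=v.

qbxqvuav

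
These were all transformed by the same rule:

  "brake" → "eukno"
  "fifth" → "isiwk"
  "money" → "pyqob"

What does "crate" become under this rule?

fukwo

The shift depends on letter class: consonant b→e is +3, but vowel a→k is +10. The rule splits by letter class: vowels +10, consonants +3.
On crate: c(cons)+3=f, r(cons)+3=u, a(vowel)+10=k, t(cons)+3=w, e(vowel)+10=o.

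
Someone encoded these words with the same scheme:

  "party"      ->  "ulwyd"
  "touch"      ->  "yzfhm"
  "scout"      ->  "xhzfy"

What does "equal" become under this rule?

The shift depends on letter class: consonant p→u is +5, but vowel a→l is +11. Vowels shift forward by 11 and consonants shift forward by 5.
On equal: e(vowel)+11=p, q(cons)+5=v, u(vowel)+11=f, a(vowel)+11=l, l(cons)+5=q.

pvflq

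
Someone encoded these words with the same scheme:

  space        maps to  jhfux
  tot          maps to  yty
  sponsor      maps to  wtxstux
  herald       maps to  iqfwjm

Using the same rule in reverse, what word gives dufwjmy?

therapy

The output letters match the input read backwards, each shifted +5: space reversed is ecaps. The word is reversed, then every letter is shifted forward by 5.
Reversing it on dufwjmy: shift back: d−5=y, u−5=p, f−5=a, w−5=r, j−5=e, m−5=h, y−5=t → ypareht; then reverse → therapy.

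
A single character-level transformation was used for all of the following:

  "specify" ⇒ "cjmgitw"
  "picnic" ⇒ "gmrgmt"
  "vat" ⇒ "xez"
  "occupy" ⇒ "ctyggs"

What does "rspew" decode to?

salon

Two steps: reverse the string, then apply a Caesar shift of +4.
Decoding rspew: shift back: r−4=n, s−4=o, p−4=l, e−4=a, w−4=s → nolas; then reverse → salon.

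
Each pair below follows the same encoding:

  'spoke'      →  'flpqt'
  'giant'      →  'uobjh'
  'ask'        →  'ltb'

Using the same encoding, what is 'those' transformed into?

ftpiu

The output letters match the input read backwards, each shifted +1: spoke reversed is ekops. Read the word backwards and shift each letter +1.
For those: reverse → esoht; then shift: e+1=f, s+1=t, o+1=p, h+1=i, t+1=u.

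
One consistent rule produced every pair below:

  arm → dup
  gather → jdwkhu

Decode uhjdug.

Compare letters: a→d is +3, r→u is +3, m→p is +3 — a constant shift. It's a constant shift of +3 (ROT3).
Undoing it on uhjdug: u−3=r, h−3=e, j−3=g, d−3=a, u−3=r, g−3=d.

regard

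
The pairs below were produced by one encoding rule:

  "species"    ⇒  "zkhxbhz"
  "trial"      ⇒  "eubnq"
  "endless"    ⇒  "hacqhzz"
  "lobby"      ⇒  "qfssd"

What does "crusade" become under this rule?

Each letter's alphabet position (a=0..z=25) is mapped through 5·x+13 mod 26 — an affine cipher.
Applying it to crusade: c(2)→5·2+13≡23=x; r(17)→5·17+13≡20=u; u(20)→5·20+13≡9=j; s(18)→5·18+13≡25=z; a(0)→5·0+13≡13=n; d(3)→5·3+13≡2=c; e(4)→5·4+13≡7=h (all mod 26).

xujznch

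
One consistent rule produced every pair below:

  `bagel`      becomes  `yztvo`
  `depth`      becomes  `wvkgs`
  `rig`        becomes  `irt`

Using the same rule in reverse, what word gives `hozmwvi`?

slander

Each pair mirrors across the alphabet (b↔y, a↔z, g↔t): positions sum to 25. Each letter is replaced by its mirror in the alphabet: a↔z, b↔y, c↔x, and so on (the Atbash cipher).
Undoing it on hozmwvi: h↔s, o↔l, z↔a, m↔n, w↔d, v↔e, i↔r.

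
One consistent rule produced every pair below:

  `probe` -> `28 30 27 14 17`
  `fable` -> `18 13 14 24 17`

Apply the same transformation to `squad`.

31 29 33 13 16

p is letter #16 and maps to 28: an offset of 12. Letters become their 1-based position plus 12 (so a→13, b→14, …).
For squad: s=19→31, q=17→29, u=21→33, a=1→13, d=4→16.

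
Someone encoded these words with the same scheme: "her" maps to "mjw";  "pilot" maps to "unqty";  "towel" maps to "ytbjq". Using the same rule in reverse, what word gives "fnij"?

Compare letters: h→m is +5, e→j is +5, r→w is +5 — a constant shift. It's a constant shift of +5 (ROT5).
Decoding fnij: f−5=a, n−5=i, i−5=d, j−5=e.

aide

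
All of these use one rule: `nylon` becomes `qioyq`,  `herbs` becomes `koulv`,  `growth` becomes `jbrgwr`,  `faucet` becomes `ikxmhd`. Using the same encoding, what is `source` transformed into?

vyxbfo

Shifts by position in nylon: pos 0: n→q (+3), pos 1: y→i (+10), pos 2: l→o (+3), pos 3: o→y (+10) — repeating every 2. A repeating key of period 2 is used — shifts +3, +10 over and over.
Applying it to source: s+3=v, o+10=y, u+3=x, r+10=b, c+3=f, e+10=o.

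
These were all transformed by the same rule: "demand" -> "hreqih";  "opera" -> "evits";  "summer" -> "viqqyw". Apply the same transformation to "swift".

The output letters match the input read backwards, each shifted +4: demand reversed is dnamed. The word is reversed, then every letter is shifted forward by 4.
On swift: reverse → tfiws; then shift: t+4=x, f+4=j, i+4=m, w+4=a, s+4=w.

xjmaw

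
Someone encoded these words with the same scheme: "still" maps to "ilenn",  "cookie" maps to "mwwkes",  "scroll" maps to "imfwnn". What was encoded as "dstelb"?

s(18)→i(8) and t(19)→l(11) fit y≡3x+6 (mod 26); the inverse of 3 mod 26 is 9. Each letter's alphabet position (a=0..z=25) is mapped through 3·x+6 mod 26 — an affine cipher.
Decoding dstelb: d(3)→9·(3−6)≡25=z; s(18)→9·(18−6)≡4=e; t(19)→9·(19−6)≡13=n; e(4)→9·(4−6)≡8=i; l(11)→9·(11−6)≡19=t; b(1)→9·(1−6)≡7=h (all mod 26).

zenith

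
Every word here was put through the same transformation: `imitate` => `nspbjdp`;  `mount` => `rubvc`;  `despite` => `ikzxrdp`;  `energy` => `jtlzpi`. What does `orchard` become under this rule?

txjpjbo

In imitate: i→n is +5, m→s is +6, i→p is +7, t→b is +8 — the shift increases by 1 each position. The shift increases by 1 at each position, starting from +5: 5, 6, 7, ….
For orchard: o+5=t, r+6=x, c+7=j, h+8=p, a+9=j, r+10=b, d+11=o.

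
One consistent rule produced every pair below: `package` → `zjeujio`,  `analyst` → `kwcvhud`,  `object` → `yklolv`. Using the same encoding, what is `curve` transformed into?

Shifts by position in package: pos 0: p→z (+10), pos 1: a→j (+9), pos 2: c→e (+2), pos 3: k→u (+10), pos 4: a→j (+9), pos 5: g→i (+2) — repeating every 3. The shifts repeat in a cycle of length 3: positions 0,1,… shift by +10, +9, +2, then the pattern repeats.
For curve: c+10=m, u+9=d, r+2=t, v+10=f, e+9=n.

mdtfn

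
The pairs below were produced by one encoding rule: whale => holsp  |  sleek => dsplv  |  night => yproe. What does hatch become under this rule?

shejs

Shifts by position in whale: pos 0: w→h (+11), pos 1: h→o (+7), pos 2: a→l (+11), pos 3: l→s (+7) — repeating every 2. The shifts repeat in a cycle of length 2: positions 0,1,… shift by +11, +7, then the pattern repeats.
Applying it to hatch: h+11=s, a+7=h, t+11=e, c+7=j, h+11=s.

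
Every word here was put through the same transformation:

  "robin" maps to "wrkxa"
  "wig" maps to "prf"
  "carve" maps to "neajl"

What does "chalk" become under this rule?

tujql

Read the word backwards and shift each letter +9.
Applying it to chalk: reverse → klahc; then shift: k+9=t, l+9=u, a+9=j, h+9=q, c+9=l.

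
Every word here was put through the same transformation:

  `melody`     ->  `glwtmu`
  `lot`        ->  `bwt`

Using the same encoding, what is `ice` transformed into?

The output letters match the input read backwards, each shifted +8: melody reversed is ydolem. Read the word backwards and shift each letter +8.
For ice: reverse → eci; then shift: e+8=m, c+8=k, i+8=q.

mkq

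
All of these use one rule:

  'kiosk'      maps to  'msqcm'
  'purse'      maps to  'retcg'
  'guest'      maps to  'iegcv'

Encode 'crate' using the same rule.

A repeating key of period 2 is used — shifts +2, +10 over and over.
For crate: c+2=e, r+10=b, a+2=c, t+10=d, e+2=g.

ebcdg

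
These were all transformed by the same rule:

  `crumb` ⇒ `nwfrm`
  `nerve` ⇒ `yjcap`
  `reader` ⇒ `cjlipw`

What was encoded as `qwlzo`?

fraud

Shifts by position in crumb: pos 0: c→n (+11), pos 1: r→w (+5), pos 2: u→f (+11), pos 3: m→r (+5) — repeating every 2. A repeating key of period 2 is used — shifts +11, +5 over and over.
Undoing it on qwlzo: q−11=f, w−5=r, l−11=a, z−5=u, o−11=d.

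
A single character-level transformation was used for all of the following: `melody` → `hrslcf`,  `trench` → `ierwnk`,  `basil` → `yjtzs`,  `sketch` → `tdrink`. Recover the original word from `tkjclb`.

shadow

m(12)→h(7) and e(4)→r(17) fit y≡15x+9 (mod 26); the inverse of 15 mod 26 is 7. Treating letters as 0–25, the rule is x ↦ 15x + 9 (mod 26).
Reversing it on tkjclb: t(19)→7·(19−9)≡18=s; k(10)→7·(10−9)≡7=h; j(9)→7·(9−9)≡0=a; c(2)→7·(2−9)≡3=d; l(11)→7·(11−9)≡14=o; b(1)→7·(1−9)≡22=w (all mod 26).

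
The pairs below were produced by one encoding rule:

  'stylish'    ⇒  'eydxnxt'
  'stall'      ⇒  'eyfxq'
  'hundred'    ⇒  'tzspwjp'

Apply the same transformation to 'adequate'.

It's a Vigenère-style cipher with numeric key [12,5,5]: position i shifts by key[i mod 3].
On adequate: a+12=m, d+5=i, e+5=j, q+12=c, u+5=z, a+5=f, t+12=f, e+5=j.

mijczffj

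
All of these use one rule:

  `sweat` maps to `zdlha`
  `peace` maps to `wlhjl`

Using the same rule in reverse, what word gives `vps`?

oil

Compare letters: s→z is +7, w→d is +7, e→l is +7 — a constant shift. It's a constant shift of +7 (ROT7).
Decoding vps: v−7=o, p−7=i, s−7=l.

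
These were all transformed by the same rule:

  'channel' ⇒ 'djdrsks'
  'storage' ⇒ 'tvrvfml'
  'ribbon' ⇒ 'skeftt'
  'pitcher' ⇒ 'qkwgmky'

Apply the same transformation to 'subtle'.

In channel: c→d is +1, h→j is +2, a→d is +3, n→r is +4 — the shift increases by 1 each position. The shift increases by 1 at each position, starting from +1: 1, 2, 3, ….
Applying it to subtle: s+1=t, u+2=w, b+3=e, t+4=x, l+5=q, e+6=k.

twexqk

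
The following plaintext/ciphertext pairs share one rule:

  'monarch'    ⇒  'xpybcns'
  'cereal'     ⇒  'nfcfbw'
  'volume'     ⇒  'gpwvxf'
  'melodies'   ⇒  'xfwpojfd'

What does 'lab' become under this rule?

The shift depends on letter class: consonant m→x is +11, but vowel o→p is +1. Vowels shift forward by 1 and consonants shift forward by 11.
Applying it to lab: l(cons)+11=w, a(vowel)+1=b, b(cons)+11=m.

wbm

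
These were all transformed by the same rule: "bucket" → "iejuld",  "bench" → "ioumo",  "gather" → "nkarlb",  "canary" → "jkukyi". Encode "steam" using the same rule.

A repeating key of period 2 is used — shifts +7, +10 over and over.
On steam: s+7=z, t+10=d, e+7=l, a+10=k, m+7=t.

zdlkt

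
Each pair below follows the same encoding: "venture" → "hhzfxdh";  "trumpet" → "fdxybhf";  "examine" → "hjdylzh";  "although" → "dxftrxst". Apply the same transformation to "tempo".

fhybr

The rule splits by letter class: vowels +3, consonants +12.
For tempo: t(cons)+12=f, e(vowel)+3=h, m(cons)+12=y, p(cons)+12=b, o(vowel)+3=r.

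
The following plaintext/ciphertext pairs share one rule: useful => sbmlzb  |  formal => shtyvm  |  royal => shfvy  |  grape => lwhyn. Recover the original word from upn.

gin

The output letters match the input read backwards, each shifted +7: useful reversed is lufesu. Two steps: reverse the string, then apply a Caesar shift of +7.
Decoding upn: shift back: u−7=n, p−7=i, n−7=g → nig; then reverse → gin.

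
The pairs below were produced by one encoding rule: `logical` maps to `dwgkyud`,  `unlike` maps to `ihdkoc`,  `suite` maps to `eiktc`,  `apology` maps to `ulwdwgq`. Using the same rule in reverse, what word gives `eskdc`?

l(11)→d(3) and o(14)→w(22) fit y≡15x+20 (mod 26); the inverse of 15 mod 26 is 7. Each letter's alphabet position (a=0..z=25) is mapped through 15·x+20 mod 26 — an affine cipher.
Decoding eskdc: e(4)→7·(4−20)≡18=s; s(18)→7·(18−20)≡12=m; k(10)→7·(10−20)≡8=i; d(3)→7·(3−20)≡11=l; c(2)→7·(2−20)≡4=e (all mod 26).

smile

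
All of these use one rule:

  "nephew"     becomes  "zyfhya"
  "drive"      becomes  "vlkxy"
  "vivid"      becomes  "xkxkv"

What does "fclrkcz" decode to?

n(13)→z(25) and e(4)→y(24) fit y≡3x+12 (mod 26); the inverse of 3 mod 26 is 9. This is an affine cipher: with a=0,…,z=25, each position x becomes (3x+12) mod 26.
Reversing it on fclrkcz: f(5)→9·(5−12)≡15=p; c(2)→9·(2−12)≡14=o; l(11)→9·(11−12)≡17=r; r(17)→9·(17−12)≡19=t; k(10)→9·(10−12)≡8=i; c(2)→9·(2−12)≡14=o; z(25)→9·(25−12)≡13=n (all mod 26).

portion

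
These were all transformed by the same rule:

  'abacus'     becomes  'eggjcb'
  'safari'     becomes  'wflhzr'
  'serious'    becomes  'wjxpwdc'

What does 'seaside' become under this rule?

wjgzqmo

In abacus: a→e is +4, b→g is +5, a→g is +6, c→j is +7 — the shift increases by 1 each position. Letter i (0-indexed) is shifted by i+4, so successive shifts are 4, 5, 6, ….
For seaside: s+4=w, e+5=j, a+6=g, s+7=z, i+8=q, d+9=m, e+10=o.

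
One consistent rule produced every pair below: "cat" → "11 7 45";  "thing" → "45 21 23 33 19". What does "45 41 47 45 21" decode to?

truth

With a=1..z=26, the number is 2·pos + 5.
Undoing it on 45 41 47 45 21: 45→(45−5)÷2=20=t, 41→(41−5)÷2=18=r, 47→(47−5)÷2=21=u, 45→(45−5)÷2=20=t, 21→(21−5)÷2=8=h.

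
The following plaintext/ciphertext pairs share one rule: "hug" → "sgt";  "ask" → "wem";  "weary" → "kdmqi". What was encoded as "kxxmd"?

rally

The output letters match the input read backwards, each shifted +12: hug reversed is guh. The word is reversed, then every letter is shifted forward by 12.
Undoing it on kxxmd: shift back: k−12=y, x−12=l, x−12=l, m−12=a, d−12=r → yllar; then reverse → rally.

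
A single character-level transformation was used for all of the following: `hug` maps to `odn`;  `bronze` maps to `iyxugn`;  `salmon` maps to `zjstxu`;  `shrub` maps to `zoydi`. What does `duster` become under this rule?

The shift depends on letter class: consonant h→o is +7, but vowel u→d is +9. The rule splits by letter class: vowels +9, consonants +7.
Applying it to duster: d(cons)+7=k, u(vowel)+9=d, s(cons)+7=z, t(cons)+7=a, e(vowel)+9=n, r(cons)+7=y.

kdzany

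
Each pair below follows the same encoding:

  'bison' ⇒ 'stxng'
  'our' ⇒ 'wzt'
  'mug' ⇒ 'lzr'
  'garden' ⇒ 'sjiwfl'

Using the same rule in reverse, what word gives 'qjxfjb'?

The output letters match the input read backwards, each shifted +5: bison reversed is nosib. Two steps: reverse the string, then apply a Caesar shift of +5.
Reversing it on qjxfjb: shift back: q−5=l, j−5=e, x−5=s, f−5=a, j−5=e, b−5=w → lesaew; then reverse → weasel.

weasel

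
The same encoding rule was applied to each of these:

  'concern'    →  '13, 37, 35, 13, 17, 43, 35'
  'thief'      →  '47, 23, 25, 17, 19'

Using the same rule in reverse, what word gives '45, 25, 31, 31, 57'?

silly

The formula is n = 2×(alphabet index, a=1) + 7.
Undoing it on 45, 25, 31, 31, 57: 45→(45−7)÷2=19=s, 25→(25−7)÷2=9=i, 31→(31−7)÷2=12=l, 31→(31−7)÷2=12=l, 57→(57−7)÷2=25=y.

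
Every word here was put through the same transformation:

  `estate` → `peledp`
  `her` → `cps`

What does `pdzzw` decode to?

loose

Read the word backwards and shift each letter +11.
Decoding pdzzw: shift back: p−11=e, d−11=s, z−11=o, z−11=o, w−11=l → esool; then reverse → loose.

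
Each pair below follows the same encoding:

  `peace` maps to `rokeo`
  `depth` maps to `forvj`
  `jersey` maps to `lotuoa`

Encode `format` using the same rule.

The shift depends on letter class: consonant p→r is +2, but vowel e→o is +10. Two shifts are in play — +10 for a/e/i/o/u, +2 for every other letter.
Applying it to format: f(cons)+2=h, o(vowel)+10=y, r(cons)+2=t, m(cons)+2=o, a(vowel)+10=k, t(cons)+2=v.

hytokv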